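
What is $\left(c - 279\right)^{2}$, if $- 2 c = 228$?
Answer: $154449$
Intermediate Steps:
$c = -114$ ($c = \left(- \frac{1}{2}\right) 228 = -114$)
$\left(c - 279\right)^{2} = \left(-114 - 279\right)^{2} = \left(-393\right)^{2} = 154449$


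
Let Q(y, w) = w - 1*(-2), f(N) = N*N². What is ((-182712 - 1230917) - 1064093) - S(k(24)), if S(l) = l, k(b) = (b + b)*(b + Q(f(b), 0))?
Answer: -2478970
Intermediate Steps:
f(N) = N³
Q(y, w) = 2 + w (Q(y, w) = w + 2 = 2 + w)
k(b) = 2*b*(2 + b) (k(b) = (b + b)*(b + (2 + 0)) = (2*b)*(b + 2) = (2*b)*(2 + b) = 2*b*(2 + b))
((-182712 - 1230917) - 1064093) - S(k(24)) = ((-182712 - 1230917) - 1064093) - 2*24*(2 + 24) = (-1413629 - 1064093) - 2*24*26 = -2477722 - 1*1248 = -2477722 - 1248 = -2478970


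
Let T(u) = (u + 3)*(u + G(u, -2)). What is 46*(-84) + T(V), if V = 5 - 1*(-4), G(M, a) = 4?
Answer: -3708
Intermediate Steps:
V = 9 (V = 5 + 4 = 9)
T(u) = (3 + u)*(4 + u) (T(u) = (u + 3)*(u + 4) = (3 + u)*(4 + u))
46*(-84) + T(V) = 46*(-84) + (12 + 9**2 + 7*9) = -3864 + (12 + 81 + 63) = -3864 + 156 = -3708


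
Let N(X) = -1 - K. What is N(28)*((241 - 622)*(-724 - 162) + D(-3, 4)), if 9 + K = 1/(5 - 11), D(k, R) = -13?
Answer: 16540097/6 ≈ 2.7567e+6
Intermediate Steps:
K = -55/6 (K = -9 + 1/(5 - 11) = -9 + 1/(-6) = -9 - ⅙ = -55/6 ≈ -9.1667)
N(X) = 49/6 (N(X) = -1 - 1*(-55/6) = -1 + 55/6 = 49/6)
N(28)*((241 - 622)*(-724 - 162) + D(-3, 4)) = 49*((241 - 622)*(-724 - 162) - 13)/6 = 49*(-381*(-886) - 13)/6 = 49*(337566 - 13)/6 = (49/6)*337553 = 16540097/6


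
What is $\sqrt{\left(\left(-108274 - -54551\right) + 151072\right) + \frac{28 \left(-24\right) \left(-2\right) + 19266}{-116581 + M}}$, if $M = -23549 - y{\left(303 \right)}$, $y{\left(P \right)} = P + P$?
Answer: $\frac{\sqrt{3347485963394}}{5864} \approx 312.01$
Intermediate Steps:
$y{\left(P \right)} = 2 P$
$M = -24155$ ($M = -23549 - 2 \cdot 303 = -23549 - 606 = -24155$)
$\sqrt{\left(\left(-108274 - -54551\right) + 151072\right) + \frac{28 \left(-24\right) \left(-2\right) + 19266}{-116581 + M}} = \sqrt{\left(\left(-108274 - -54551\right) + 151072\right) + \frac{28 \left(-24\right) \left(-2\right) + 19266}{-116581 - 24155}} = \sqrt{\left(\left(-108274 + \left(-22911 + 77462\right)\right) + 151072\right) + \frac{\left(-672\right) \left(-2\right) + 19266}{-140736}} = \sqrt{\left(\left(-108274 + 54551\right) + 151072\right) + \left(1344 + 19266\right) \left(- \frac{1}{140736}\right)} = \sqrt{\left(-53723 + 151072\right) + 20610 \left(- \frac{1}{140736}\right)} = \sqrt{97349 - \frac{3435}{23456}} = \sqrt{\frac{2283414709}{23456}} = \frac{\sqrt{3347485963394}}{5864}$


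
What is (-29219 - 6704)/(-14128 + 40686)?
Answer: -35923/26558 ≈ -1.3526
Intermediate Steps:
(-29219 - 6704)/(-14128 + 40686) = -35923/26558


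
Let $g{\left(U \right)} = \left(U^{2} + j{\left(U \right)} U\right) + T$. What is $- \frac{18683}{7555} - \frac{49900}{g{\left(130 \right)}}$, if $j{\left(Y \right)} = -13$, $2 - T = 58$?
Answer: $- \frac{330058341}{57244235} \approx -5.7658$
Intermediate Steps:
$T = -56$ ($T = 2 - 58 = -56$)
$g{\left(U \right)} = -56 + U^{2} - 13 U$ ($g{\left(U \right)} = \left(U^{2} - 13 U\right) - 56 = -56 + U^{2} - 13 U$)
$- \frac{18683}{7555} - \frac{49900}{g{\left(130 \right)}} = - \frac{18683}{7555} - \frac{49900}{-56 + 130^{2} - 1690} = \left(-18683\right) \frac{1}{7555} - \frac{49900}{-56 + 16900 - 1690} = - \frac{18683}{7555} - \frac{49900}{15154} = - \frac{18683}{7555} - \frac{24950}{7577} = - \frac{330058341}{57244235}$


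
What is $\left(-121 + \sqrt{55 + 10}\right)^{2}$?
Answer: $\left(121 - \sqrt{65}\right)^{2} \approx 12755.0$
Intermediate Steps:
$\left(-121 + \sqrt{55 + 10}\right)^{2} = \left(-121 + \sqrt{65}\right)^{2}$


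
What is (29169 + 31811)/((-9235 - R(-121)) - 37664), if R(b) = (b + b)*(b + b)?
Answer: -60980/105463 ≈ -0.57821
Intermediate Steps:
R(b) = 4*b² (R(b) = (2*b)*(2*b) = 4*b²)
(29169 + 31811)/((-9235 - R(-121)) - 37664) = (29169 + 31811)/((-9235 - 4*(-121)²) - 37664) = 60980/((-9235 - 4*14641) - 37664) = 60980/((-9235 - 1*58564) - 37664) = 60980/((-9235 - 58564) - 37664) = 60980/(-67799 - 37664) = 60980/(-105463) = 60980*(-1/105463) = -60980/105463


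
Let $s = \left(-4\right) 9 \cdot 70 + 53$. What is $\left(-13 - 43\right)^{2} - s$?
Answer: $5603$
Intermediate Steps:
$s = -2467$ ($s = \left(-36\right) 70 + 53 = -2520 + 53 = -2467$)
$\left(-13 - 43\right)^{2} - s = \left(-13 - 43\right)^{2} - -2467 = \left(-56\right)^{2} + 2467 = 3136 + 2467 = 5603$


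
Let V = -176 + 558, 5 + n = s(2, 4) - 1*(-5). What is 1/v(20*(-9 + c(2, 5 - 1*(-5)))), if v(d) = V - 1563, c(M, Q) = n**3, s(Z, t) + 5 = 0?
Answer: -1/1181 ≈ -0.00084674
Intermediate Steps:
s(Z, t) = -5 (s(Z, t) = -5 + 0 = -5)
n = -5 (n = -5 + (-5 - 1*(-5)) = -5 + (-5 + 5) = -5 + 0 = -5)
V = 382
c(M, Q) = -125 (c(M, Q) = (-5)**3 = -125)
v(d) = -1181 (v(d) = 382 - 1563 = -1181)
1/v(20*(-9 + c(2, 5 - 1*(-5)))) = 1/(-1181) = -1/1181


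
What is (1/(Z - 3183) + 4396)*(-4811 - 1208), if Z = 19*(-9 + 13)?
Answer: -6323825773/239 ≈ -2.6460e+7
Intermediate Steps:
Z = 76 (Z = 19*4 = 76)
(1/(Z - 3183) + 4396)*(-4811 - 1208) = (1/(76 - 3183) + 4396)*(-4811 - 1208) = (1/(-3107) + 4396)*(-6019) = (-1/3107 + 4396)*(-6019) = (13658371/3107)*(-6019) = -6323825773/239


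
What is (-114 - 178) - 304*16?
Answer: -5156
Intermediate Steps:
(-114 - 178) - 304*16 = -292 - 4864 = -5156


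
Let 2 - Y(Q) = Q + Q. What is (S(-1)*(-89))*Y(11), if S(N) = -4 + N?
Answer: -8900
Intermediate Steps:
Y(Q) = 2 - 2*Q (Y(Q) = 2 - (Q + Q) = 2 - 2*Q)
(S(-1)*(-89))*Y(11) = ((-4 - 1)*(-89))*(2 - 2*11) = (-5*(-89))*(2 - 22) = 445*(-20) = -8900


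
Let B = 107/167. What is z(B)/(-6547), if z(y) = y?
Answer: -107/1093349 ≈ -9.7864e-5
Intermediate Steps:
B = 107/167 (B = 107*(1/167) = 107/167 ≈ 0.64072)
z(B)/(-6547) = (107/167)/(-6547) = (107/167)*(-1/6547) = -107/1093349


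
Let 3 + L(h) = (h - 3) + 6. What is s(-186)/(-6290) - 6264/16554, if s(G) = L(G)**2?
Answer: -51008562/8677055 ≈ -5.8786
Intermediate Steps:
L(h) = h (L(h) = -3 + ((h - 3) + 6) = -3 + ((-3 + h) + 6) = -3 + (3 + h) = h)
s(G) = G**2
s(-186)/(-6290) - 6264/16554 = (-186)**2/(-6290) - 6264/16554 = 34596*(-1/6290) - 6264*1/16554 = -17298/3145 - 1044/2759 = -51008562/8677055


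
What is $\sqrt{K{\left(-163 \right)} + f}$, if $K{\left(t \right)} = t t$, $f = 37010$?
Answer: $\sqrt{63579} \approx 252.15$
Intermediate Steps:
$K{\left(t \right)} = t^{2}$
$\sqrt{K{\left(-163 \right)} + f} = \sqrt{\left(-163\right)^{2} + 37010} = \sqrt{26569 + 37010} = \sqrt{63579}$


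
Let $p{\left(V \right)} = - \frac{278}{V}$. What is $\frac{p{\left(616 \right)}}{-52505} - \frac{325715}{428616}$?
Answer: $- \frac{1316813393369}{1732845197160} \approx -0.75991$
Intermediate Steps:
$\frac{p{\left(616 \right)}}{-52505} - \frac{325715}{428616} = \frac{\left(-278\right) \frac{1}{616}}{-52505} - \frac{325715}{428616} = \left(-278\right) \frac{1}{616} \left(- \frac{1}{52505}\right) - \frac{325715}{428616} = \left(- \frac{139}{308}\right) \left(- \frac{1}{52505}\right) - \frac{325715}{428616} = \frac{139}{16171540} - \frac{325715}{428616} = - \frac{1316813393369}{1732845197160}$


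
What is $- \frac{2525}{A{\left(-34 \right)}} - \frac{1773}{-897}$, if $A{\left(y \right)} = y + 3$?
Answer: $\frac{773296}{9269} \approx 83.428$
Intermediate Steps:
$A{\left(y \right)} = 3 + y$
$- \frac{2525}{A{\left(-34 \right)}} - \frac{1773}{-897} = - \frac{2525}{3 - 34} - \frac{1773}{-897} = - \frac{2525}{-31} - - \frac{591}{299} = \left(-2525\right) \left(- \frac{1}{31}\right) + \frac{591}{299} = \frac{2525}{31} + \frac{591}{299} = \frac{773296}{9269}$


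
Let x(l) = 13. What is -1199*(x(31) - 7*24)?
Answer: 185845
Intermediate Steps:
-1199*(x(31) - 7*24) = -1199*(13 - 7*24) = -1199*(13 - 168) = -1199*(-155) = 185845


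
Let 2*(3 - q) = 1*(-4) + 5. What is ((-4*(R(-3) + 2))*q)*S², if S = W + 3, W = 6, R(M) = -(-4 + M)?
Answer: -7290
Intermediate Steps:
R(M) = 4 - M
q = 5/2 (q = 3 - (1*(-4) + 5)/2 = 3 - (-4 + 5)/2 = 3 - ½*1 = 3 - ½ = 5/2 ≈ 2.5000)
S = 9 (S = 6 + 3 = 9)
((-4*(R(-3) + 2))*q)*S² = (-4*((4 - 1*(-3)) + 2)*(5/2))*9² = (-4*((4 + 3) + 2)*(5/2))*81 = (-4*(7 + 2)*(5/2))*81 = (-4*9*(5/2))*81 = -36*5/2*81 = -90*81 = -7290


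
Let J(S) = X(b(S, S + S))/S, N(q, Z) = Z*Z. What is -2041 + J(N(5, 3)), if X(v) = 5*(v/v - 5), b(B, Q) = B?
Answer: -18389/9 ≈ -2043.2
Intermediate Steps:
N(q, Z) = Z**2
X(v) = -20 (X(v) = 5*(1 - 5) = 5*(-4) = -20)
J(S) = -20/S
-2041 + J(N(5, 3)) = -2041 - 20/(3**2) = -2041 - 20/9 = -18389/9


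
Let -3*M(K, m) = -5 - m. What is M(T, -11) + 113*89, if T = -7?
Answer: 10055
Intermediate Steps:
M(K, m) = 5/3 + m/3 (M(K, m) = -(-5 - m)/3 = 5/3 + m/3)
M(T, -11) + 113*89 = (5/3 + (⅓)*(-11)) + 113*89 = (5/3 - 11/3) + 10057 = -2 + 10057 = 10055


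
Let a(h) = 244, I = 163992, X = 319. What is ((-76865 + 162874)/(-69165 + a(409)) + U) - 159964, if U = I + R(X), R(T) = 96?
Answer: 284144195/68921 ≈ 4122.8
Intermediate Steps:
U = 164088 (U = 163992 + 96 = 164088)
((-76865 + 162874)/(-69165 + a(409)) + U) - 159964 = ((-76865 + 162874)/(-69165 + 244) + 164088) - 159964 = (86009/(-68921) + 164088) - 159964 = (86009*(-1/68921) + 164088) - 159964 = (-86009/68921 + 164088) - 159964 = 11309023039/68921 - 159964 = 284144195/68921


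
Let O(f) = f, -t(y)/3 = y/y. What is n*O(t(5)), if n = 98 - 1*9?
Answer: -267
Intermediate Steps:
t(y) = -3 (t(y) = -3*y/y = -3*1 = -3)
n = 89 (n = 98 - 9 = 89)
n*O(t(5)) = 89*(-3) = -267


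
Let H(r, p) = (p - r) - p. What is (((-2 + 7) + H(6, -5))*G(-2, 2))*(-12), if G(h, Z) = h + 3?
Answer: 12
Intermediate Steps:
H(r, p) = -r
G(h, Z) = 3 + h
(((-2 + 7) + H(6, -5))*G(-2, 2))*(-12) = (((-2 + 7) - 1*6)*(3 - 2))*(-12) = ((5 - 6)*1)*(-12) = -1*1*(-12) = -1*(-12) = 12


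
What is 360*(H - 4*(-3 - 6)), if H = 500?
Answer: 192960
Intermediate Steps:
360*(H - 4*(-3 - 6)) = 360*(500 - 4*(-3 - 6)) = 360*(500 - 4*(-9)) = 360*(500 + 36) = 360*536 = 192960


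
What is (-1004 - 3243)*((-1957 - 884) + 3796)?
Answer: -4055885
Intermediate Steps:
(-1004 - 3243)*((-1957 - 884) + 3796) = -4247*(-2841 + 3796) = -4247*955 = -4055885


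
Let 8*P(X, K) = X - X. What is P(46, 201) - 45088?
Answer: -45088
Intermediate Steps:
P(X, K) = 0 (P(X, K) = (X - X)/8 = (⅛)*0 = 0)
P(46, 201) - 45088 = 0 - 45088 = -45088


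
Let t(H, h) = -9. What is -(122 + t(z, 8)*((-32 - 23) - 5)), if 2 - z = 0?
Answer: -662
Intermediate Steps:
z = 2 (z = 2 - 1*0 = 2 + 0 = 2)
-(122 + t(z, 8)*((-32 - 23) - 5)) = -(122 - 9*((-32 - 23) - 5)) = -(122 - 9*(-55 - 5)) = -(122 - 9*(-60)) = -(122 + 540) = -1*662 = -662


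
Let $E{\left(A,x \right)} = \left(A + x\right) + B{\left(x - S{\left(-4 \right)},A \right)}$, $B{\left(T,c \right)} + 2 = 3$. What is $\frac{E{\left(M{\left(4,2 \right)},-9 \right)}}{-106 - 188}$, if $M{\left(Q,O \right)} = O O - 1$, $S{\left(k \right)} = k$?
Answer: $\frac{5}{294} \approx 0.017007$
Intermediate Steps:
$B{\left(T,c \right)} = 1$ ($B{\left(T,c \right)} = -2 + 3 = 1$)
$M{\left(Q,O \right)} = -1 + O^{2}$ ($M{\left(Q,O \right)} = O^{2} - 1 = -1 + O^{2}$)
$E{\left(A,x \right)} = 1 + A + x$ ($E{\left(A,x \right)} = \left(A + x\right) + 1 = 1 + A + x$)
$\frac{E{\left(M{\left(4,2 \right)},-9 \right)}}{-106 - 188} = \frac{1 - \left(1 - 2^{2}\right) - 9}{-106 - 188} = \frac{1 + \left(-1 + 4\right) - 9}{-294} = - \frac{1 + 3 - 9}{294} = \left(- \frac{1}{294}\right) \left(-5\right) = \frac{5}{294}$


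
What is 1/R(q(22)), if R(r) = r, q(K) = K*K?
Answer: 1/484 ≈ 0.0020661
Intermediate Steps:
q(K) = K**2
1/R(q(22)) = 1/(22**2) = 1/484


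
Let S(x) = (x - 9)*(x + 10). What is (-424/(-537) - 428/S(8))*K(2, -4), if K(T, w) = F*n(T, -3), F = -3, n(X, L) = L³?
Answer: 356202/179 ≈ 1990.0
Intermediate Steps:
S(x) = (-9 + x)*(10 + x)
K(T, w) = 81 (K(T, w) = -3*(-3)³ = -3*(-27) = 81)
(-424/(-537) - 428/S(8))*K(2, -4) = (-424/(-537) - 428/(-90 + 8 + 8²))*81 = (-424*(-1/537) - 428/(-90 + 8 + 64))*81 = (424/537 - 428/(-18))*81 = (424/537 - 428*(-1/18))*81 = (424/537 + 214/9)*81 = (39578/1611)*81 = 356202/179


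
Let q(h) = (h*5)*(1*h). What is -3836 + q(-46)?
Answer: 6744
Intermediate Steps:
q(h) = 5*h² (q(h) = (5*h)*h = 5*h²)
-3836 + q(-46) = -3836 + 5*(-46)² = -3836 + 5*2116 = -3836 + 10580 = 6744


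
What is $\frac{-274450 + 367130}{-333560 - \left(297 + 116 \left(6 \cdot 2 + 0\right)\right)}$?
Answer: $- \frac{92680}{335249} \approx -0.27645$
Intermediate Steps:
$\frac{-274450 + 367130}{-333560 - \left(297 + 116 \left(6 \cdot 2 + 0\right)\right)} = \frac{92680}{-333560 - \left(297 + 116 \left(12 + 0\right)\right)} = \frac{92680}{-333560 - 1689} = \frac{92680}{-335249} = 92680 \left(- \frac{1}{335249}\right) = - \frac{92680}{335249}$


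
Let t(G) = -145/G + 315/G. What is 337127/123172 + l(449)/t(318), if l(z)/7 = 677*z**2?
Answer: 2672947747650881/1495660 ≈ 1.7871e+9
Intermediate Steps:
l(z) = 4739*z**2 (l(z) = 7*(677*z**2) = 4739*z**2)
t(G) = 170/G
337127/123172 + l(449)/t(318) = 337127/123172 + (4739*449**2)/((170/318)) = 337127*(1/123172) + (4739*201601)/((170*(1/318))) = 48161/17596 + 955387139/(85/159) = 48161/17596 + 955387139*(159/85) = 48161/17596 + 151906555101/85 = 2672947747650881/1495660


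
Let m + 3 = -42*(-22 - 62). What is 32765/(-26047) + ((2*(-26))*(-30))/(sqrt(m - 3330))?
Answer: -32765/26047 + 8*sqrt(195) ≈ 110.46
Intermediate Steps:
m = 3525 (m = -3 - 42*(-22 - 62) = -3 - 42*(-84) = -3 + 3528 = 3525)
32765/(-26047) + ((2*(-26))*(-30))/(sqrt(m - 3330)) = 32765/(-26047) + ((2*(-26))*(-30))/(sqrt(3525 - 3330)) = 32765*(-1/26047) + (-52*(-30))/(sqrt(195)) = -32765/26047 + 1560*(sqrt(195)/195) = -32765/26047 + 8*sqrt(195)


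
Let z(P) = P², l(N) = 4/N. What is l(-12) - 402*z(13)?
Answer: -203815/3 ≈ -67938.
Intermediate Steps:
l(-12) - 402*z(13) = 4/(-12) - 402*13² = 4*(-1/12) - 402*169 = -⅓ - 67938 = -203815/3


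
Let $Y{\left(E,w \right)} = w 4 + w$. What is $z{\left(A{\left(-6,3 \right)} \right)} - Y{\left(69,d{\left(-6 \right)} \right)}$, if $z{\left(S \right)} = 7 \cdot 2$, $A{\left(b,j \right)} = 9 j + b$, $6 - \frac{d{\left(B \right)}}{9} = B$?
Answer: $-526$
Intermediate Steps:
$d{\left(B \right)} = 54 - 9 B$
$Y{\left(E,w \right)} = 5 w$ ($Y{\left(E,w \right)} = 4 w + w = 5 w$)
$A{\left(b,j \right)} = b + 9 j$
$z{\left(S \right)} = 14$
$z{\left(A{\left(-6,3 \right)} \right)} - Y{\left(69,d{\left(-6 \right)} \right)} = 14 - 5 \left(54 - -54\right) = 14 - 5 \left(54 + 54\right) = 14 - 5 \cdot 108 = 14 - 540 = -526$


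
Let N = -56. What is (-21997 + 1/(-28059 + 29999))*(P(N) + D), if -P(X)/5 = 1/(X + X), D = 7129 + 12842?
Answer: -95451768597503/217280 ≈ -4.3930e+8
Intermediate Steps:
D = 19971
P(X) = -5/(2*X) (P(X) = -5/(X + X) = -5*1/(2*X) = -5/(2*X))
(-21997 + 1/(-28059 + 29999))*(P(N) + D) = (-21997 + 1/(-28059 + 29999))*(-5/2/(-56) + 19971) = (-21997 + 1/1940)*(-5/2*(-1/56) + 19971) = (-21997 + 1/1940)*(5/112 + 19971) = -42674179/1940*2236757/112 = -95451768597503/217280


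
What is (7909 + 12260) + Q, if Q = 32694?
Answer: 52863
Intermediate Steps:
(7909 + 12260) + Q = (7909 + 12260) + 32694 = 20169 + 32694 = 52863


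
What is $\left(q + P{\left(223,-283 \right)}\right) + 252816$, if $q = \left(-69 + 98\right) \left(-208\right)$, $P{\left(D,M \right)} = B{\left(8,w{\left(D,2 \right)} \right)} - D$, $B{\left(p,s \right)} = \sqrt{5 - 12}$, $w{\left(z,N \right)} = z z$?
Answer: $246561 + i \sqrt{7} \approx 2.4656 \cdot 10^{5} + 2.6458 i$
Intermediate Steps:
$w{\left(z,N \right)} = z^{2}$
$B{\left(p,s \right)} = i \sqrt{7}$ ($B{\left(p,s \right)} = \sqrt{-7} = i \sqrt{7}$)
$P{\left(D,M \right)} = - D + i \sqrt{7}$ ($P{\left(D,M \right)} = i \sqrt{7} - D = - D + i \sqrt{7}$)
$q = -6032$ ($q = 29 \left(-208\right) = -6032$)
$\left(q + P{\left(223,-283 \right)}\right) + 252816 = \left(-6032 + \left(\left(-1\right) 223 + i \sqrt{7}\right)\right) + 252816 = \left(-6032 - \left(223 - i \sqrt{7}\right)\right) + 252816 = \left(-6255 + i \sqrt{7}\right) + 252816 = 246561 + i \sqrt{7}$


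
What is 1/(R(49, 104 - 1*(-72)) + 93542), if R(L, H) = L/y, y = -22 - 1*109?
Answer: 131/12253953 ≈ 1.0690e-5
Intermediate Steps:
y = -131 (y = -22 - 109 = -131)
R(L, H) = -L/131 (R(L, H) = L/(-131) = L*(-1/131) = -L/131)
1/(R(49, 104 - 1*(-72)) + 93542) = 1/(-1/131*49 + 93542) = 1/(-49/131 + 93542) = 1/(12253953/131) = 131/12253953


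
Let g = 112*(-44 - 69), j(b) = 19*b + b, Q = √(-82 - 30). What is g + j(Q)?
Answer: -12656 + 80*I*√7 ≈ -12656.0 + 211.66*I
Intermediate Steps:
Q = 4*I*√7 (Q = √(-112) = 4*I*√7 ≈ 10.583*I)
j(b) = 20*b
g = -12656 (g = 112*(-113) = -12656)
g + j(Q) = -12656 + 20*(4*I*√7) = -12656 + 80*I*√7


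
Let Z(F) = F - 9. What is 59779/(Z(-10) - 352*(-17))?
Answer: 59779/5965 ≈ 10.022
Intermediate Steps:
Z(F) = -9 + F
59779/(Z(-10) - 352*(-17)) = 59779/((-9 - 10) - 352*(-17)) = 59779/(-19 - 88*(-68)) = 59779/(-19 + 5984) = 59779/5965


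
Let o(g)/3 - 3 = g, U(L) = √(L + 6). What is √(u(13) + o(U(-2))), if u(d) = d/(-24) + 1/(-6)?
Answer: 7*√42/12 ≈ 3.7804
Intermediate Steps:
u(d) = -⅙ - d/24 (u(d) = d*(-1/24) + 1*(-⅙) = -d/24 - ⅙ = -⅙ - d/24)
U(L) = √(6 + L)
o(g) = 9 + 3*g
√(u(13) + o(U(-2))) = √((-⅙ - 1/24*13) + (9 + 3*√(6 - 2))) = √((-⅙ - 13/24) + (9 + 3*√4)) = √(-17/24 + (9 + 3*2)) = √(-17/24 + (9 + 6)) = √(-17/24 + 15) = √(343/24) = 7*√42/12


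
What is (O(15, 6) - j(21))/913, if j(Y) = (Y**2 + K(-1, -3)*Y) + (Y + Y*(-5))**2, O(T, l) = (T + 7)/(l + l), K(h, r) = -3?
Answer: -44593/5478 ≈ -8.1404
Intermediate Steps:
O(T, l) = (7 + T)/(2*l) (O(T, l) = (7 + T)/((2*l)) = (7 + T)*(1/(2*l)) = (7 + T)/(2*l))
j(Y) = -3*Y + 17*Y**2 (j(Y) = (Y**2 - 3*Y) + (Y + Y*(-5))**2 = (Y**2 - 3*Y) + (Y - 5*Y)**2 = (Y**2 - 3*Y) + (-4*Y)**2 = (Y**2 - 3*Y) + 16*Y**2 = -3*Y + 17*Y**2)
(O(15, 6) - j(21))/913 = ((1/2)*(7 + 15)/6 - 21*(-3 + 17*21))/913 = ((1/2)*(1/6)*22 - 21*(-3 + 357))*(1/913) = (11/6 - 21*354)*(1/913) = (11/6 - 1*7434)*(1/913) = (11/6 - 7434)*(1/913) = -44593/6*1/913 = -44593/5478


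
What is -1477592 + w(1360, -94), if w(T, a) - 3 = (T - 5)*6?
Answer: -1469459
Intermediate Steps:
w(T, a) = -27 + 6*T (w(T, a) = 3 + (T - 5)*6 = 3 + (-5 + T)*6 = 3 + (-30 + 6*T) = -27 + 6*T)
-1477592 + w(1360, -94) = -1477592 + (-27 + 6*1360) = -1477592 + (-27 + 8160) = -1477592 + 8133 = -1469459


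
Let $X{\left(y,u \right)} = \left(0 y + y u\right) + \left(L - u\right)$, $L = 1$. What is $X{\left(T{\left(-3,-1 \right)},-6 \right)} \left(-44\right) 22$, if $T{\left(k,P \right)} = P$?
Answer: $-12584$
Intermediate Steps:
$X{\left(y,u \right)} = 1 - u + u y$ ($X{\left(y,u \right)} = \left(0 y + y u\right) - \left(-1 + u\right) = \left(0 + u y\right) - \left(-1 + u\right) = u y - \left(-1 + u\right) = 1 - u + u y$)
$X{\left(T{\left(-3,-1 \right)},-6 \right)} \left(-44\right) 22 = \left(1 - -6 - -6\right) \left(-44\right) 22 = \left(1 + 6 + 6\right) \left(-44\right) 22 = 13 \left(-44\right) 22 = \left(-572\right) 22 = -12584$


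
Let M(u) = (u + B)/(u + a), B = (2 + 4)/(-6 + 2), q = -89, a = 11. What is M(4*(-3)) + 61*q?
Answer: -10831/2 ≈ -5415.5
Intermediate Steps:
B = -3/2 (B = 6/(-4) = 6*(-¼) = -3/2 ≈ -1.5000)
M(u) = (-3/2 + u)/(11 + u) (M(u) = (u - 3/2)/(u + 11) = (-3/2 + u)/(11 + u))
M(4*(-3)) + 61*q = (-3/2 + 4*(-3))/(11 + 4*(-3)) + 61*(-89) = (-3/2 - 12)/(11 - 12) - 5429 = -27/2/(-1) - 5429 = -1*(-27/2) - 5429 = 27/2 - 5429 = -10831/2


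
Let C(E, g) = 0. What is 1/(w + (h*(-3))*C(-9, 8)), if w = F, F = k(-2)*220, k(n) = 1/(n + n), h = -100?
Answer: -1/55 ≈ -0.018182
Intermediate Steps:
k(n) = 1/(2*n)
F = -55 (F = ((½)/(-2))*220 = ((½)*(-½))*220 = -¼*220 = -55)
w = -55
1/(w + (h*(-3))*C(-9, 8)) = 1/(-55 - 100*(-3)*0) = 1/(-55 + 300*0) = 1/(-55 + 0) = 1/(-55) = -1/55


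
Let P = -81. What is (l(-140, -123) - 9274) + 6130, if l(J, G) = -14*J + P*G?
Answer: 8779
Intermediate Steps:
l(J, G) = -81*G - 14*J (l(J, G) = -14*J - 81*G = -81*G - 14*J)
(l(-140, -123) - 9274) + 6130 = ((-81*(-123) - 14*(-140)) - 9274) + 6130 = ((9963 + 1960) - 9274) + 6130 = (11923 - 9274) + 6130 = 2649 + 6130 = 8779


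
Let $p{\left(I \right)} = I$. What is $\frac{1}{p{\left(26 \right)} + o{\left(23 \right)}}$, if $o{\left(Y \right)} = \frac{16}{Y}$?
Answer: $\frac{23}{614} \approx 0.037459$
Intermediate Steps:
$\frac{1}{p{\left(26 \right)} + o{\left(23 \right)}} = \frac{1}{26 + \frac{16}{23}} = \frac{1}{\frac{614}{23}} = \frac{23}{614}$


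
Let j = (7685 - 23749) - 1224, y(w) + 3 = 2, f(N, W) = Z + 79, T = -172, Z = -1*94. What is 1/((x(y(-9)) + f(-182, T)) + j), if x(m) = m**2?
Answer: -1/17302 ≈ -5.7797e-5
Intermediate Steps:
Z = -94
f(N, W) = -15 (f(N, W) = -94 + 79 = -15)
y(w) = -1 (y(w) = -3 + 2 = -1)
j = -17288 (j = -16064 - 1224 = -17288)
1/((x(y(-9)) + f(-182, T)) + j) = 1/(((-1)**2 - 15) - 17288) = 1/((1 - 15) - 17288) = 1/(-14 - 17288) = 1/(-17302) = -1/17302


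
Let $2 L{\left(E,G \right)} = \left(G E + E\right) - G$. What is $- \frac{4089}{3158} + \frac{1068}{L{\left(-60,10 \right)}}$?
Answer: $- \frac{4742559}{1057930} \approx -4.4829$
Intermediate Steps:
$L{\left(E,G \right)} = \frac{E}{2} - \frac{G}{2} + \frac{E G}{2}$ ($L{\left(E,G \right)} = \frac{\left(G E + E\right) - G}{2} = \frac{\left(E G + E\right) - G}{2} = \frac{\left(E + E G\right) - G}{2} = \frac{E - G + E G}{2} = \frac{E}{2} - \frac{G}{2} + \frac{E G}{2}$)
$- \frac{4089}{3158} + \frac{1068}{L{\left(-60,10 \right)}} = - \frac{4089}{3158} + \frac{1068}{\frac{1}{2} \left(-60\right) - 5 + \frac{1}{2} \left(-60\right) 10} = \left(-4089\right) \frac{1}{3158} + \frac{1068}{-30 - 5 - 300} = - \frac{4089}{3158} + \frac{1068}{-335} = - \frac{4089}{3158} + 1068 \left(- \frac{1}{335}\right) = - \frac{4089}{3158} - \frac{1068}{335} = - \frac{4742559}{1057930}$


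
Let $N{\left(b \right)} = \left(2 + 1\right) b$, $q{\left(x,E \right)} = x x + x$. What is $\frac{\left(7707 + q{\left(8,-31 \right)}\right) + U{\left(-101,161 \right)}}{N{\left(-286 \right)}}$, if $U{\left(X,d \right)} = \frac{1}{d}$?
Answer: $- \frac{48170}{5313} \approx -9.0664$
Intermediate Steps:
$q{\left(x,E \right)} = x + x^{2}$ ($q{\left(x,E \right)} = x^{2} + x = x + x^{2}$)
$N{\left(b \right)} = 3 b$
$\frac{\left(7707 + q{\left(8,-31 \right)}\right) + U{\left(-101,161 \right)}}{N{\left(-286 \right)}} = \frac{\left(7707 + 8 \left(1 + 8\right)\right) + \frac{1}{161}}{3 \left(-286\right)} = \frac{\left(7707 + 8 \cdot 9\right) + \frac{1}{161}}{-858} = \left(\left(7707 + 72\right) + \frac{1}{161}\right) \left(- \frac{1}{858}\right) = \left(7779 + \frac{1}{161}\right) \left(- \frac{1}{858}\right) = \frac{1252420}{161} \left(- \frac{1}{858}\right) = - \frac{48170}{5313}$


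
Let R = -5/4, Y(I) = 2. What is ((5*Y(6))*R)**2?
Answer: 625/4 ≈ 156.25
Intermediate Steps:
R = -5/4 (R = -5*1/4 = -5/4 ≈ -1.2500)
((5*Y(6))*R)**2 = ((5*2)*(-5/4))**2 = (10*(-5/4))**2 = (-25/2)**2 = 625/4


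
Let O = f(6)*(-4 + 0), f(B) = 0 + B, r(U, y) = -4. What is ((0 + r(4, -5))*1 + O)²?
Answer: 784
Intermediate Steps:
f(B) = B
O = -24 (O = 6*(-4 + 0) = 6*(-4) = -24)
((0 + r(4, -5))*1 + O)² = ((0 - 4)*1 - 24)² = (-4*1 - 24)² = (-4 - 24)² = (-28)² = 784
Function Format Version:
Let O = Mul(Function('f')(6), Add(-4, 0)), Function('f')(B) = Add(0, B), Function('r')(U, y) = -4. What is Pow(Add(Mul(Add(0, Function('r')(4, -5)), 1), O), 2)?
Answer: 784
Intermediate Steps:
Function('f')(B) = B
O = -24 (O = Mul(6, Add(-4, 0)) = Mul(6, -4) = -24)
Pow(Add(Mul(Add(0, Function('r')(4, -5)), 1), O), 2) = Pow(Add(Mul(Add(0, -4), 1), -24), 2) = Pow(Add(Mul(-4, 1), -24), 2) = Pow(Add(-4, -24), 2) = Pow(-28, 2) = 784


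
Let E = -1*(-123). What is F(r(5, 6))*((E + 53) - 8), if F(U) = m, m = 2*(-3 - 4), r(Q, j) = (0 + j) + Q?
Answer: -2352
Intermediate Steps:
r(Q, j) = Q + j (r(Q, j) = j + Q = Q + j)
m = -14 (m = 2*(-7) = -14)
E = 123
F(U) = -14
F(r(5, 6))*((E + 53) - 8) = -14*((123 + 53) - 8) = -14*(176 - 8) = -14*168 = -2352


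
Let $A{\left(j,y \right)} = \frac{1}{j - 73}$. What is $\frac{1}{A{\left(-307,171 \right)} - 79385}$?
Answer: $- \frac{380}{30166301} \approx -1.2597 \cdot 10^{-5}$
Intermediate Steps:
$A{\left(j,y \right)} = \frac{1}{-73 + j}$
$\frac{1}{A{\left(-307,171 \right)} - 79385} = \frac{1}{\frac{1}{-73 - 307} - 79385} = \frac{1}{\frac{1}{-380} - 79385} = \frac{1}{- \frac{1}{380} - 79385} = \frac{1}{- \frac{30166301}{380}} = - \frac{380}{30166301}$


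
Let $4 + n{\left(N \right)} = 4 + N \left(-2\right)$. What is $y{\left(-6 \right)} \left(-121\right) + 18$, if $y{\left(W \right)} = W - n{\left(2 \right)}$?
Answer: $260$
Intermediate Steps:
$n{\left(N \right)} = - 2 N$ ($n{\left(N \right)} = -4 + \left(4 + N \left(-2\right)\right) = -4 - \left(-4 + 2 N\right) = - 2 N$)
$y{\left(W \right)} = 4 + W$ ($y{\left(W \right)} = W - \left(-2\right) 2 = W - -4 = W + 4 = 4 + W$)
$y{\left(-6 \right)} \left(-121\right) + 18 = \left(4 - 6\right) \left(-121\right) + 18 = \left(-2\right) \left(-121\right) + 18 = 242 + 18 = 260$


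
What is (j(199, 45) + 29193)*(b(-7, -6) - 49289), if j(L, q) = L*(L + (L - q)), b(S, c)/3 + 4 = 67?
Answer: -4882504000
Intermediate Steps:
b(S, c) = 189 (b(S, c) = -12 + 3*67 = -12 + 201 = 189)
j(L, q) = L*(-q + 2*L)
(j(199, 45) + 29193)*(b(-7, -6) - 49289) = (199*(-1*45 + 2*199) + 29193)*(189 - 49289) = (199*(-45 + 398) + 29193)*(-49100) = (199*353 + 29193)*(-49100) = (70247 + 29193)*(-49100) = 99440*(-49100) = -4882504000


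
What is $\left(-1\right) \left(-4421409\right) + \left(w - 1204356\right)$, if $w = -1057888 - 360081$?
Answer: $1799084$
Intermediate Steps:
$w = -1417969$ ($w = -1057888 - 360081 = -1417969$)
$\left(-1\right) \left(-4421409\right) + \left(w - 1204356\right) = \left(-1\right) \left(-4421409\right) - 2622325 = 4421409 - 2622325 = 1799084$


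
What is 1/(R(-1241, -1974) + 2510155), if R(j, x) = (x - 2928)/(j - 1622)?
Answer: 2863/7186578667 ≈ 3.9838e-7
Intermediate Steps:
R(j, x) = (-2928 + x)/(-1622 + j)
1/(R(-1241, -1974) + 2510155) = 1/((-2928 - 1974)/(-1622 - 1241) + 2510155) = 1/(-4902/(-2863) + 2510155) = 1/(-1/2863*(-4902) + 2510155) = 1/(4902/2863 + 2510155) = 1/(7186578667/2863) = 2863/7186578667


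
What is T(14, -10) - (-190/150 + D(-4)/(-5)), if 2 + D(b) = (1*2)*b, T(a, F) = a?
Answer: 199/15 ≈ 13.267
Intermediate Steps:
D(b) = -2 + 2*b (D(b) = -2 + (1*2)*b = -2 + 2*b)
T(14, -10) - (-190/150 + D(-4)/(-5)) = 14 - (-190/150 + (-2 + 2*(-4))/(-5)) = 14 - (-190*1/150 + (-2 - 8)*(-⅕)) = 14 - (-19/15 - 10*(-⅕)) = 14 - (-19/15 + 2) = 14 - 1*11/15 = 14 - 11/15 = 199/15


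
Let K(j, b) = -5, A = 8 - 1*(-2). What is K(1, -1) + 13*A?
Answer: 125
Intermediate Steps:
A = 10 (A = 8 + 2 = 10)
K(1, -1) + 13*A = -5 + 13*10 = -5 + 130 = 125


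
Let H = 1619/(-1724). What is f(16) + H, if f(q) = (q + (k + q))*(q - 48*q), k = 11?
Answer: -55748883/1724 ≈ -32337.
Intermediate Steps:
H = -1619/1724 (H = 1619*(-1/1724) = -1619/1724 ≈ -0.93910)
f(q) = -47*q*(11 + 2*q) (f(q) = (q + (11 + q))*(q - 48*q) = (11 + 2*q)*(-47*q) = -47*q*(11 + 2*q))
f(16) + H = -47*16*(11 + 2*16) - 1619/1724 = -47*16*(11 + 32) - 1619/1724 = -47*16*43 - 1619/1724 = -32336 - 1619/1724 = -55748883/1724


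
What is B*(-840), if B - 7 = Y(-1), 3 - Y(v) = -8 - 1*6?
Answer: -20160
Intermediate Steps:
Y(v) = 17 (Y(v) = 3 - (-8 - 1*6) = 3 - (-8 - 6) = 3 - 1*(-14) = 3 + 14 = 17)
B = 24 (B = 7 + 17 = 24)
B*(-840) = 24*(-840) = -20160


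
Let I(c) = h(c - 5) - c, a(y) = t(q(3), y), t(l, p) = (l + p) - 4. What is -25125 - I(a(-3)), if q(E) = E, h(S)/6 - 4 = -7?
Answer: -25111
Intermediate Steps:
h(S) = -18 (h(S) = 24 + 6*(-7) = 24 - 42 = -18)
t(l, p) = -4 + l + p
a(y) = -1 + y (a(y) = -4 + 3 + y = -1 + y)
I(c) = -18 - c
-25125 - I(a(-3)) = -25125 - (-18 - (-1 - 3)) = -25125 - (-18 - 1*(-4)) = -25125 - (-18 + 4) = -25125 - 1*(-14) = -25125 + 14 = -25111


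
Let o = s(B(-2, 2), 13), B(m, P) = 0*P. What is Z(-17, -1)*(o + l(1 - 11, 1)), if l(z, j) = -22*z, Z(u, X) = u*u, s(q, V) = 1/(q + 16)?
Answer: 1017569/16 ≈ 63598.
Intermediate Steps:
B(m, P) = 0
s(q, V) = 1/(16 + q)
Z(u, X) = u²
o = 1/16 (o = 1/(16 + 0) = 1/16 ≈ 0.062500)
Z(-17, -1)*(o + l(1 - 11, 1)) = (-17)²*(1/16 - 22*(1 - 11)) = 289*(1/16 - 22*(-10)) = 289*(1/16 + 220) = 289*(3521/16) = 1017569/16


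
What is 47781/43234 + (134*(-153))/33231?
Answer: 233808981/478903018 ≈ 0.48822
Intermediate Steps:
47781/43234 + (134*(-153))/33231 = 47781*(1/43234) - 20502*1/33231 = 47781/43234 - 6834/11077 = 233808981/478903018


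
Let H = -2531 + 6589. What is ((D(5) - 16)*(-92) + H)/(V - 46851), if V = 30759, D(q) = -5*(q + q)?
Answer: -5065/8046 ≈ -0.62951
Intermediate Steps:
D(q) = -10*q
H = 4058
((D(5) - 16)*(-92) + H)/(V - 46851) = ((-10*5 - 16)*(-92) + 4058)/(30759 - 46851) = ((-50 - 16)*(-92) + 4058)/(-16092) = (-66*(-92) + 4058)*(-1/16092) = (6072 + 4058)*(-1/16092) = 10130*(-1/16092) = -5065/8046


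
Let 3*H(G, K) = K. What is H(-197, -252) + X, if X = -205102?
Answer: -205186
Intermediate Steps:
H(G, K) = K/3
H(-197, -252) + X = (⅓)*(-252) - 205102 = -84 - 205102 = -205186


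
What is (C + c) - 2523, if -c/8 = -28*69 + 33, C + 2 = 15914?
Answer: 28581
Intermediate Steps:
C = 15912 (C = -2 + 15914 = 15912)
c = 15192 (c = -8*(-28*69 + 33) = -8*(-1932 + 33) = -8*(-1899) = 15192)
(C + c) - 2523 = (15912 + 15192) - 2523 = 31104 - 2523 = 28581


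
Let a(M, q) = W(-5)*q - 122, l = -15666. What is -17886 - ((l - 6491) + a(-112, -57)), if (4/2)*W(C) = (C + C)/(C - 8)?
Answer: 57394/13 ≈ 4414.9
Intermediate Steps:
W(C) = C/(-8 + C) (W(C) = ((C + C)/(C - 8))/2 = ((2*C)/(-8 + C))/2 = (2*C/(-8 + C))/2 = C/(-8 + C))
a(M, q) = -122 + 5*q/13 (a(M, q) = (-5/(-8 - 5))*q - 122 = (-5/(-13))*q - 122 = (-5*(-1/13))*q - 122 = 5*q/13 - 122 = -122 + 5*q/13)
-17886 - ((l - 6491) + a(-112, -57)) = -17886 - ((-15666 - 6491) + (-122 + (5/13)*(-57))) = -17886 - (-22157 + (-122 - 285/13)) = -17886 - (-22157 - 1871/13) = -17886 - 1*(-289912/13) = -17886 + 289912/13 = 57394/13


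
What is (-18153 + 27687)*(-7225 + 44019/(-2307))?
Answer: -53111034732/769 ≈ -6.9065e+7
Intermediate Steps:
(-18153 + 27687)*(-7225 + 44019/(-2307)) = 9534*(-7225 + 44019*(-1/2307)) = 9534*(-7225 - 14673/769) = 9534*(-5570698/769) = -53111034732/769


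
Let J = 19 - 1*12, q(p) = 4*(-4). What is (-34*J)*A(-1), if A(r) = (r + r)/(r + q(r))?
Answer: -28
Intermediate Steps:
q(p) = -16
A(r) = 2*r/(-16 + r) (A(r) = (r + r)/(r - 16) = (2*r)/(-16 + r) = 2*r/(-16 + r))
J = 7 (J = 19 - 12 = 7)
(-34*J)*A(-1) = (-34*7)*(2*(-1)/(-16 - 1)) = -476*(-1)/(-17) = -476*(-1)*(-1)/17 = -238*2/17 = -28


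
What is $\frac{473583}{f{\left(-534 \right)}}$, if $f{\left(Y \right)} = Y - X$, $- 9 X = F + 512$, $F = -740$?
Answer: $- \frac{1420749}{1678} \approx -846.69$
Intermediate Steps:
$X = \frac{76}{3}$ ($X = - \frac{-740 + 512}{9} = \left(- \frac{1}{9}\right) \left(-228\right) = \frac{76}{3} \approx 25.333$)
$f{\left(Y \right)} = - \frac{76}{3} + Y$ ($f{\left(Y \right)} = Y - \frac{76}{3} = - \frac{76}{3} + Y$)
$\frac{473583}{f{\left(-534 \right)}} = \frac{473583}{- \frac{76}{3} - 534} = \frac{473583}{- \frac{1678}{3}} = 473583 \left(- \frac{3}{1678}\right) = - \frac{1420749}{1678}$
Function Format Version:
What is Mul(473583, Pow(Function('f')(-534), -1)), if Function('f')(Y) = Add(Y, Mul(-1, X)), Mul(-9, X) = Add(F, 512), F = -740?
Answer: Rational(-1420749, 1678) ≈ -846.69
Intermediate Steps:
X = Rational(76, 3) (X = Mul(Rational(-1, 9), Add(-740, 512)) = Mul(Rational(-1, 9), -228) = Rational(76, 3) ≈ 25.333)
Function('f')(Y) = Add(Rational(-76, 3), Y) (Function('f')(Y) = Add(Y, Mul(-1, Rational(76, 3))) = Add(Y, Rational(-76, 3)) = Add(Rational(-76, 3), Y))
Mul(473583, Pow(Function('f')(-534), -1)) = Mul(473583, Pow(Add(Rational(-76, 3), -534), -1)) = Mul(473583, Pow(Rational(-1678, 3), -1)) = Mul(473583, Rational(-3, 1678)) = Rational(-1420749, 1678)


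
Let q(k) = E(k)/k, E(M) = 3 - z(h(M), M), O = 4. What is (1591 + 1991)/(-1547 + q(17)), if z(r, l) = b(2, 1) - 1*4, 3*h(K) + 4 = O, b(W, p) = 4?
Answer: -30447/13148 ≈ -2.3157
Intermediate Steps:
h(K) = 0 (h(K) = -4/3 + (⅓)*4 = -4/3 + 4/3 = 0)
z(r, l) = 0 (z(r, l) = 4 - 1*4 = 4 - 4 = 0)
E(M) = 3 (E(M) = 3 - 1*0 = 3 + 0 = 3)
q(k) = 3/k
(1591 + 1991)/(-1547 + q(17)) = (1591 + 1991)/(-1547 + 3/17) = 3582/(-1547 + 3*(1/17)) = 3582/(-1547 + 3/17) = 3582/(-26296/17) = 3582*(-17/26296) = -30447/13148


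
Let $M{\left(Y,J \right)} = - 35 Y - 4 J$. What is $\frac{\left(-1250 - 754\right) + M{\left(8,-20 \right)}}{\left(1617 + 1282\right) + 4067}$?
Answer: $- \frac{1102}{3483} \approx -0.31639$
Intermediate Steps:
$\frac{\left(-1250 - 754\right) + M{\left(8,-20 \right)}}{\left(1617 + 1282\right) + 4067} = \frac{\left(-1250 - 754\right) - 200}{\left(1617 + 1282\right) + 4067} = \frac{\left(-1250 - 754\right) + \left(-280 + 80\right)}{2899 + 4067} = \frac{-2004 - 200}{6966} = \left(-2204\right) \frac{1}{6966} = - \frac{1102}{3483}$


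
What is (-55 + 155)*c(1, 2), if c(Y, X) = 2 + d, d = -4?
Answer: -200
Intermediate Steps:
c(Y, X) = -2 (c(Y, X) = 2 - 4 = -2)
(-55 + 155)*c(1, 2) = (-55 + 155)*(-2) = 100*(-2) = -200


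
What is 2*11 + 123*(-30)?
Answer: -3668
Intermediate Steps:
2*11 + 123*(-30) = 22 - 3690 = -3668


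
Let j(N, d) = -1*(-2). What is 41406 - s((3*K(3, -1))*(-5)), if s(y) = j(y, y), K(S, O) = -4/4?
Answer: 41404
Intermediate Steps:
K(S, O) = -1 (K(S, O) = -4*1/4 = -1)
j(N, d) = 2
s(y) = 2
41406 - s((3*K(3, -1))*(-5)) = 41406 - 1*2 = 41406 - 2 = 41404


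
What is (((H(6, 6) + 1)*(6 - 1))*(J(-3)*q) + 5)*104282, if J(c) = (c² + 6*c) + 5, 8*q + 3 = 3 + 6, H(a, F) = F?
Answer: -10428200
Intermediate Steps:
q = ¾ (q = -3/8 + (3 + 6)/8 = -3/8 + (⅛)*9 = -3/8 + 9/8 = ¾ ≈ 0.75000)
J(c) = 5 + c² + 6*c
(((H(6, 6) + 1)*(6 - 1))*(J(-3)*q) + 5)*104282 = (((6 + 1)*(6 - 1))*((5 + (-3)² + 6*(-3))*(¾)) + 5)*104282 = ((7*5)*((5 + 9 - 18)*(¾)) + 5)*104282 = (35*(-4*¾) + 5)*104282 = (35*(-3) + 5)*104282 = (-105 + 5)*104282 = -100*104282 = -10428200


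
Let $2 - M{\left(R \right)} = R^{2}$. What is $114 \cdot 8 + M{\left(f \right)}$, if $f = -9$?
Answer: $833$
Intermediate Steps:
$M{\left(R \right)} = 2 - R^{2}$
$114 \cdot 8 + M{\left(f \right)} = 114 \cdot 8 + \left(2 - \left(-9\right)^{2}\right) = 912 + \left(2 - 81\right) = 912 - 79 = 833$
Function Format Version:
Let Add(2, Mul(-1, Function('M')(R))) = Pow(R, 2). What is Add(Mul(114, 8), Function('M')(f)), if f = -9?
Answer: 833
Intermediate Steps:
Function('M')(R) = Add(2, Mul(-1, Pow(R, 2)))
Add(Mul(114, 8), Function('M')(f)) = Add(Mul(114, 8), Add(2, Mul(-1, Pow(-9, 2)))) = Add(912, Add(2, Mul(-1, 81))) = Add(912, Add(2, -81)) = Add(912, -79) = 833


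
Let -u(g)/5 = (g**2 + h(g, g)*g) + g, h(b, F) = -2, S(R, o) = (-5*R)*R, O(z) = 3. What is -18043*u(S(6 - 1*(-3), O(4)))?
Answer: 14834052450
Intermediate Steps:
S(R, o) = -5*R**2
u(g) = -5*g**2 + 5*g (u(g) = -5*((g**2 - 2*g) + g) = -5*(g**2 - g) = -5*g**2 + 5*g)
-18043*u(S(6 - 1*(-3), O(4))) = -90215*(-5*(6 - 1*(-3))**2)*(1 - (-5)*(6 - 1*(-3))**2) = -90215*(-5*(6 + 3)**2)*(1 - (-5)*(6 + 3)**2) = -90215*(-5*9**2)*(1 - (-5)*9**2) = -90215*(-5*81)*(1 - (-5)*81) = -90215*(-405)*(1 - 1*(-405)) = -90215*(-405)*(1 + 405) = -90215*(-405)*406 = -18043*(-822150) = 14834052450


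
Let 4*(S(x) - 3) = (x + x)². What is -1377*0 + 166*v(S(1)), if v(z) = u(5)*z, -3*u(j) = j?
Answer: -3320/3 ≈ -1106.7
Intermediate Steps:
u(j) = -j/3
S(x) = 3 + x² (S(x) = 3 + (x + x)²/4 = 3 + (2*x)²/4 = 3 + (4*x²)/4 = 3 + x²)
v(z) = -5*z/3 (v(z) = (-⅓*5)*z = -5*z/3)
-1377*0 + 166*v(S(1)) = -1377*0 + 166*(-5*(3 + 1²)/3) = 0 + 166*(-5*(3 + 1)/3) = 0 + 166*(-5/3*4) = 0 + 166*(-20/3) = 0 - 3320/3 = -3320/3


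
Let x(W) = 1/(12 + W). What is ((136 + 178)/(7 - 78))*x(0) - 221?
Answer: -94303/426 ≈ -221.37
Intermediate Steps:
((136 + 178)/(7 - 78))*x(0) - 221 = ((136 + 178)/(7 - 78))/(12 + 0) - 221 = (314/(-71))/12 - 221 = (314*(-1/71))*(1/12) - 221 = -314/71*1/12 - 221 = -157/426 - 221 = -94303/426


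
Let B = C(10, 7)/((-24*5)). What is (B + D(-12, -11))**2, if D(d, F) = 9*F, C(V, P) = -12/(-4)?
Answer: 15689521/1600 ≈ 9806.0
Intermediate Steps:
C(V, P) = 3 (C(V, P) = -12*(-1/4) = 3)
B = -1/40 (B = 3/((-24*5)) = 3/(-120) = 3*(-1/120) = -1/40 ≈ -0.025000)
(B + D(-12, -11))**2 = (-1/40 + 9*(-11))**2 = (-1/40 - 99)**2 = (-3961/40)**2 = 15689521/1600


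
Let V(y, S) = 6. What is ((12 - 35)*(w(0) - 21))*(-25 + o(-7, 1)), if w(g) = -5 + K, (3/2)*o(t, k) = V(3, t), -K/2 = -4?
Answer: -8694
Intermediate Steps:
K = 8 (K = -2*(-4) = 8)
o(t, k) = 4 (o(t, k) = (⅔)*6 = 4)
w(g) = 3 (w(g) = -5 + 8 = 3)
((12 - 35)*(w(0) - 21))*(-25 + o(-7, 1)) = ((12 - 35)*(3 - 21))*(-25 + 4) = -23*(-18)*(-21) = 414*(-21) = -8694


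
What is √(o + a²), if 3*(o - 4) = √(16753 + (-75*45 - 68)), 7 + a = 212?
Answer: √(378261 + 33*√110)/3 ≈ 205.10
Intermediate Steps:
a = 205 (a = -7 + 212 = 205)
o = 4 + 11*√110/3 (o = 4 + √(16753 + (-75*45 - 68))/3 = 4 + √(16753 + (-3375 - 68))/3 = 4 + √(16753 - 3443)/3 = 4 + √13310/3 = 4 + (11*√110)/3 = 4 + 11*√110/3 ≈ 42.456)
√(o + a²) = √((4 + 11*√110/3) + 205²) = √((4 + 11*√110/3) + 42025) = √(42029 + 11*√110/3)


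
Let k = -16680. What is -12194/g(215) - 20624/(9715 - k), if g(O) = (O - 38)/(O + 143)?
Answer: -115229755988/4671915 ≈ -24664.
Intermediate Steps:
g(O) = (-38 + O)/(143 + O)
-12194/g(215) - 20624/(9715 - k) = -12194*(143 + 215)/(-38 + 215) - 20624/(9715 - 1*(-16680)) = -12194/(177/358) - 20624/(9715 + 16680) = -12194/((1/358)*177) - 20624/26395 = -12194/177/358 - 20624*1/26395 = -12194*358/177 - 20624/26395 = -4365452/177 - 20624/26395 = -115229755988/4671915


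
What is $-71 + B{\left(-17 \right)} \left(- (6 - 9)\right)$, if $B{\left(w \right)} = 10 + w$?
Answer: $-92$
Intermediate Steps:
$-71 + B{\left(-17 \right)} \left(- (6 - 9)\right) = -71 + \left(10 - 17\right) \left(- (6 - 9)\right) = -71 - 7 \left(\left(-1\right) \left(-3\right)\right) = -71 - 21 = -92$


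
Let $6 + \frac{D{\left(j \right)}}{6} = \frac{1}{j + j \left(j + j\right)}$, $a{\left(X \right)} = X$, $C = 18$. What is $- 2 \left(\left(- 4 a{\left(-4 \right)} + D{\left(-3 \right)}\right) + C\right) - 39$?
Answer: $- \frac{179}{5} \approx -35.8$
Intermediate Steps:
$D{\left(j \right)} = -36 + \frac{6}{j + 2 j^{2}}$ ($D{\left(j \right)} = -36 + \frac{6}{j + j \left(j + j\right)} = -36 + \frac{6}{j + j 2 j} = -36 + \frac{6}{j + 2 j^{2}}$)
$- 2 \left(\left(- 4 a{\left(-4 \right)} + D{\left(-3 \right)}\right) + C\right) - 39 = - 2 \left(\left(\left(-4\right) \left(-4\right) + \frac{6 \left(1 - 12 \left(-3\right)^{2} - -18\right)}{\left(-3\right) \left(1 + 2 \left(-3\right)\right)}\right) + 18\right) - 39 = - 2 \left(\left(16 + 6 \left(- \frac{1}{3}\right) \frac{1}{1 - 6} \left(1 - 108 + 18\right)\right) + 18\right) - 39 = - 2 \left(\left(16 + 6 \left(- \frac{1}{3}\right) \frac{1}{-5} \left(1 - 108 + 18\right)\right) + 18\right) - 39 = - 2 \left(\left(16 + 6 \left(- \frac{1}{3}\right) \left(- \frac{1}{5}\right) \left(-89\right)\right) + 18\right) - 39 = - 2 \left(\left(16 - \frac{178}{5}\right) + 18\right) - 39 = - 2 \left(- \frac{98}{5} + 18\right) - 39 = \left(-2\right) \left(- \frac{8}{5}\right) - 39 = \frac{16}{5} - 39 = - \frac{179}{5}$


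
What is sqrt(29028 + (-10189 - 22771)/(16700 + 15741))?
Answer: 2*sqrt(7637133602777)/32441 ≈ 170.37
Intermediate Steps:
sqrt(29028 + (-10189 - 22771)/(16700 + 15741)) = sqrt(29028 - 32960/32441) = sqrt(941664388/32441) = 2*sqrt(7637133602777)/32441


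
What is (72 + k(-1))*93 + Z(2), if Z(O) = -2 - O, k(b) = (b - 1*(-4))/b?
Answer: 6413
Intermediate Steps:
k(b) = (4 + b)/b (k(b) = (b + 4)/b = (4 + b)/b)
(72 + k(-1))*93 + Z(2) = (72 + (4 - 1)/(-1))*93 + (-2 - 1*2) = (72 - 1*3)*93 + (-2 - 2) = (72 - 3)*93 - 4 = 69*93 - 4 = 6417 - 4 = 6413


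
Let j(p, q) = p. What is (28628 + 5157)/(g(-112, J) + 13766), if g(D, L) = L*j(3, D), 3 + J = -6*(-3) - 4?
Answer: 33785/13799 ≈ 2.4484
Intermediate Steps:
J = 11 (J = -3 + (-6*(-3) - 4) = -3 + (18 - 4) = -3 + 14 = 11)
g(D, L) = 3*L (g(D, L) = L*3 = 3*L)
(28628 + 5157)/(g(-112, J) + 13766) = (28628 + 5157)/(3*11 + 13766) = 33785/(33 + 13766) = 33785/13799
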